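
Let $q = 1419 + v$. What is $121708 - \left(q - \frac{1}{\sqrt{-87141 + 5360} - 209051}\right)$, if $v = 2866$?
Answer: $\frac{5131667194692535}{43702402382} - \frac{7 i \sqrt{1669}}{43702402382} \approx 1.1742 \cdot 10^{5} - 6.5437 \cdot 10^{-9} i$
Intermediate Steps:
$q = 4285$ ($q = 1419 + 2866 = 4285$)
$121708 - \left(q - \frac{1}{\sqrt{-87141 + 5360} - 209051}\right) = 121708 + \left(\frac{1}{\sqrt{-87141 + 5360} - 209051} - 4285\right) = 121708 - \left(4285 - \frac{1}{\sqrt{-81781} - 209051}\right) = 121708 - \left(4285 - \frac{1}{7 i \sqrt{1669} - 209051}\right) = 121708 - \left(4285 - \frac{1}{-209051 + 7 i \sqrt{1669}}\right) = 117423 + \frac{1}{-209051 + 7 i \sqrt{1669}}$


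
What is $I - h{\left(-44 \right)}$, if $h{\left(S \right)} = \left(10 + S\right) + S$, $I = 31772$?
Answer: $31850$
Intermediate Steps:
$h{\left(S \right)} = 10 + 2 S$
$I - h{\left(-44 \right)} = 31772 - \left(10 + 2 \left(-44\right)\right) = 31772 - \left(10 - 88\right) = 31772 - -78 = 31772 + 78 = 31850$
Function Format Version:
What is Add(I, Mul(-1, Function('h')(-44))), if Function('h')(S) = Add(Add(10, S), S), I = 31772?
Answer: 31850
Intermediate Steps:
Function('h')(S) = Add(10, Mul(2, S))
Add(I, Mul(-1, Function('h')(-44))) = Add(31772, Mul(-1, Add(10, Mul(2, -44)))) = Add(31772, Mul(-1, Add(10, -88))) = Add(31772, Mul(-1, -78)) = Add(31772, 78) = 31850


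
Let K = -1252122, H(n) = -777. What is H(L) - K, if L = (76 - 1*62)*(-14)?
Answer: 1251345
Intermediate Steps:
L = -196 (L = (76 - 62)*(-14) = 14*(-14) = -196)
H(L) - K = -777 - 1*(-1252122) = -777 + 1252122 = 1251345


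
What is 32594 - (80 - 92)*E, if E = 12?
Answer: 32738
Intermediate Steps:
32594 - (80 - 92)*E = 32594 - (80 - 92)*12 = 32594 - (-12)*12 = 32594 - 1*(-144) = 32594 + 144 = 32738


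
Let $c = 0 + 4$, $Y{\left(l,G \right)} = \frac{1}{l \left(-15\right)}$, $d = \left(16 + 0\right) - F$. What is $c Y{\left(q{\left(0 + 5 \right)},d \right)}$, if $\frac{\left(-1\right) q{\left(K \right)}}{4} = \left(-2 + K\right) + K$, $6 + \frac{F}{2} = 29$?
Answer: $\frac{1}{120} \approx 0.0083333$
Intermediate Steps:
$F = 46$ ($F = -12 + 2 \cdot 29 = -12 + 58 = 46$)
$d = -30$ ($d = \left(16 + 0\right) - 46 = 16 - 46 = -30$)
$q{\left(K \right)} = 8 - 8 K$ ($q{\left(K \right)} = - 4 \left(\left(-2 + K\right) + K\right) = - 4 \left(-2 + 2 K\right) = 8 - 8 K$)
$Y{\left(l,G \right)} = - \frac{1}{15 l}$ ($Y{\left(l,G \right)} = \frac{1}{l} \left(- \frac{1}{15}\right) = - \frac{1}{15 l}$)
$c = 4$
$c Y{\left(q{\left(0 + 5 \right)},d \right)} = 4 \left(- \frac{1}{15 \left(8 - 8 \left(0 + 5\right)\right)}\right) = 4 \left(- \frac{1}{15 \left(8 - 40\right)}\right) = 4 \left(- \frac{1}{15 \left(-32\right)}\right) = 4 \left(\left(- \frac{1}{15}\right) \left(- \frac{1}{32}\right)\right) = 4 \cdot \frac{1}{480} = \frac{1}{120}$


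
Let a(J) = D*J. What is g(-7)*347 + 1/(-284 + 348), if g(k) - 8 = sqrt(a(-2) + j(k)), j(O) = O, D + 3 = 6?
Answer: 177665/64 + 347*I*sqrt(13) ≈ 2776.0 + 1251.1*I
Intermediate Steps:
D = 3 (D = -3 + 6 = 3)
a(J) = 3*J
g(k) = 8 + sqrt(-6 + k) (g(k) = 8 + sqrt(3*(-2) + k) = 8 + sqrt(-6 + k))
g(-7)*347 + 1/(-284 + 348) = (8 + sqrt(-6 - 7))*347 + 1/(-284 + 348) = (8 + sqrt(-13))*347 + 1/64 = (8 + I*sqrt(13))*347 + 1/64 = (2776 + 347*I*sqrt(13)) + 1/64 = 177665/64 + 347*I*sqrt(13)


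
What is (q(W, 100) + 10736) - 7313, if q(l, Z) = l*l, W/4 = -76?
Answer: 95839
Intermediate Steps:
W = -304 (W = 4*(-76) = -304)
q(l, Z) = l**2
(q(W, 100) + 10736) - 7313 = ((-304)**2 + 10736) - 7313 = (92416 + 10736) - 7313 = 103152 - 7313 = 95839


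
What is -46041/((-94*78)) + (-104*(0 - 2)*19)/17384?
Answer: 34556367/5310812 ≈ 6.5068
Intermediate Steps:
-46041/((-94*78)) + (-104*(0 - 2)*19)/17384 = -46041/(-7332) + (-104*(-2)*19)*(1/17384) = -46041*(-1/7332) + (-26*(-8)*19)*(1/17384) = 15347/2444 + (208*19)*(1/17384) = 15347/2444 + 3952*(1/17384) = 15347/2444 + 494/2173 = 34556367/5310812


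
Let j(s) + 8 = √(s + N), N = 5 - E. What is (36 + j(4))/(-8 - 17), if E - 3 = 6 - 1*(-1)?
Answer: -28/25 - I/25 ≈ -1.12 - 0.04*I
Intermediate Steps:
E = 10 (E = 3 + (6 - 1*(-1)) = 3 + (6 + 1) = 3 + 7 = 10)
N = -5 (N = 5 - 1*10 = 5 - 10 = -5)
j(s) = -8 + √(-5 + s) (j(s) = -8 + √(s - 5) = -8 + √(-5 + s))
(36 + j(4))/(-8 - 17) = (36 + (-8 + √(-5 + 4)))/(-8 - 17) = (36 + (-8 + √(-1)))/(-25) = (36 + (-8 + I))*(-1/25) = (28 + I)*(-1/25) = -28/25 - I/25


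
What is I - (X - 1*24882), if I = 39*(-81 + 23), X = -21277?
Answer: 43897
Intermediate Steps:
I = -2262 (I = 39*(-58) = -2262)
I - (X - 1*24882) = -2262 - (-21277 - 1*24882) = -2262 - (-21277 - 24882) = -2262 - 1*(-46159) = -2262 + 46159 = 43897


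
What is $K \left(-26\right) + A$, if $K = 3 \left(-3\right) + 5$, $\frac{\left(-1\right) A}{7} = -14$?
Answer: $202$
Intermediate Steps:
$A = 98$ ($A = \left(-7\right) \left(-14\right) = 98$)
$K = -4$ ($K = -9 + 5 = -4$)
$K \left(-26\right) + A = \left(-4\right) \left(-26\right) + 98 = 104 + 98 = 202$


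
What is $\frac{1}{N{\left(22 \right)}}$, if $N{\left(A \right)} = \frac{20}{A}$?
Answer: $\frac{11}{10} \approx 1.1$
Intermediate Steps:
$\frac{1}{N{\left(22 \right)}} = \frac{1}{20 \cdot \frac{1}{22}} = \frac{1}{\frac{10}{11}} = \frac{11}{10}$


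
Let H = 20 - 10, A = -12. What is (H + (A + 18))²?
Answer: 256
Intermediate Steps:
H = 10
(H + (A + 18))² = (10 + (-12 + 18))² = (10 + 6)² = 16² = 256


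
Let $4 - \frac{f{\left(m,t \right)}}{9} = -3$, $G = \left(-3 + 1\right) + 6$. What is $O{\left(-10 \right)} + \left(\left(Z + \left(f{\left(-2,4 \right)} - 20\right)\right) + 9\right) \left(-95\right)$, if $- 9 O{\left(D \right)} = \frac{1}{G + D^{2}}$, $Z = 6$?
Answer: $- \frac{5157361}{936} \approx -5510.0$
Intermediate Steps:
$G = 4$ ($G = -2 + 6 = 4$)
$f{\left(m,t \right)} = 63$ ($f{\left(m,t \right)} = 36 - -27 = 36 + 27 = 63$)
$O{\left(D \right)} = - \frac{1}{9 \left(4 + D^{2}\right)}$
$O{\left(-10 \right)} + \left(\left(Z + \left(f{\left(-2,4 \right)} - 20\right)\right) + 9\right) \left(-95\right) = - \frac{1}{36 + 9 \left(-10\right)^{2}} + \left(\left(6 + \left(63 - 20\right)\right) + 9\right) \left(-95\right) = - \frac{1}{36 + 9 \cdot 100} + \left(\left(6 + 43\right) + 9\right) \left(-95\right) = - \frac{1}{36 + 900} + \left(49 + 9\right) \left(-95\right) = - \frac{1}{936} + 58 \left(-95\right) = \left(-1\right) \frac{1}{936} - 5510 = - \frac{1}{936} - 5510 = - \frac{5157361}{936}$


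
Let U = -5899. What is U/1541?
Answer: -5899/1541 ≈ -3.8280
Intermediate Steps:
U/1541 = -5899/1541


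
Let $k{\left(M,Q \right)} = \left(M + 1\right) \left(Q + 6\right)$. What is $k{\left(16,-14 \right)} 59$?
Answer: $-8024$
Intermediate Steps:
$k{\left(M,Q \right)} = \left(1 + M\right) \left(6 + Q\right)$
$k{\left(16,-14 \right)} 59 = \left(6 - 14 + 6 \cdot 16 + 16 \left(-14\right)\right) 59 = \left(6 - 14 + 96 - 224\right) 59 = \left(-136\right) 59 = -8024$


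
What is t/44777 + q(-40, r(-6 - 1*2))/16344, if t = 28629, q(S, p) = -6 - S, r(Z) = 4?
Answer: 234717397/365917644 ≈ 0.64145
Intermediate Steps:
t/44777 + q(-40, r(-6 - 1*2))/16344 = 28629/44777 + (-6 - 1*(-40))/16344 = 28629*(1/44777) + (-6 + 40)*(1/16344) = 28629/44777 + 34*(1/16344) = 28629/44777 + 17/8172 = 234717397/365917644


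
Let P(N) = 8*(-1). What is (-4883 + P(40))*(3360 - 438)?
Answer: -14291502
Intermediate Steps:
P(N) = -8
(-4883 + P(40))*(3360 - 438) = (-4883 - 8)*(3360 - 438) = -4891*2922 = -14291502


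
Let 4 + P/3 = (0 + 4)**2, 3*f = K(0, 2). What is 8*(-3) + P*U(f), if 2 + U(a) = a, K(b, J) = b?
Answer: -96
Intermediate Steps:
f = 0 (f = (1/3)*0 = 0)
P = 36 (P = -12 + 3*(0 + 4)**2 = -12 + 3*4**2 = -12 + 3*16 = -12 + 48 = 36)
U(a) = -2 + a
8*(-3) + P*U(f) = 8*(-3) + 36*(-2 + 0) = -24 + 36*(-2) = -24 - 72 = -96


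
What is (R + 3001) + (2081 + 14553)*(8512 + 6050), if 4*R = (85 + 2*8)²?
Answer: 968919437/4 ≈ 2.4223e+8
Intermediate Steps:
R = 10201/4 (R = (85 + 2*8)²/4 = (85 + 16)²/4 = (¼)*101² = (¼)*10201 = 10201/4 ≈ 2550.3)
(R + 3001) + (2081 + 14553)*(8512 + 6050) = (10201/4 + 3001) + (2081 + 14553)*(8512 + 6050) = 22205/4 + 16634*14562 = 22205/4 + 242224308 = 968919437/4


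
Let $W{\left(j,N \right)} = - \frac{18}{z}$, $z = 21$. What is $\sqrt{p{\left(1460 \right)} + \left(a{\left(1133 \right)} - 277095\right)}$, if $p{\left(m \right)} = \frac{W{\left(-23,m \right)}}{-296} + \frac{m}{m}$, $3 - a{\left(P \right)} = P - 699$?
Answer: $\frac{i \sqrt{74466617323}}{518} \approx 526.81 i$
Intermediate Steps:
$a{\left(P \right)} = 702 - P$ ($a{\left(P \right)} = 3 - \left(P - 699\right) = 3 - \left(-699 + P\right) = 702 - P$)
$W{\left(j,N \right)} = - \frac{6}{7}$ ($W{\left(j,N \right)} = - \frac{18}{21} = \left(-18\right) \frac{1}{21} = - \frac{6}{7}$)
$p{\left(m \right)} = \frac{1039}{1036}$ ($p{\left(m \right)} = - \frac{6}{7 \left(-296\right)} + \frac{m}{m} = \left(- \frac{6}{7}\right) \left(- \frac{1}{296}\right) + 1 = \frac{3}{1036} + 1 = \frac{1039}{1036}$)
$\sqrt{p{\left(1460 \right)} + \left(a{\left(1133 \right)} - 277095\right)} = \sqrt{\frac{1039}{1036} + \left(\left(702 - 1133\right) - 277095\right)} = \sqrt{\frac{1039}{1036} - 277526} = \sqrt{- \frac{287515897}{1036}} = \frac{i \sqrt{74466617323}}{518}$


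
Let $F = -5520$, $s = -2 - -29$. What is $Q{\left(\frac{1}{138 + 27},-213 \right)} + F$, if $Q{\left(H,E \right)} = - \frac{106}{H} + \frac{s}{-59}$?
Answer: $- \frac{1357617}{59} \approx -23010.0$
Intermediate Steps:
$s = 27$ ($s = -2 + 29 = 27$)
$Q{\left(H,E \right)} = - \frac{27}{59} - \frac{106}{H}$ ($Q{\left(H,E \right)} = - \frac{106}{H} + \frac{27}{-59} = - \frac{106}{H} + 27 \left(- \frac{1}{59}\right) = - \frac{106}{H} - \frac{27}{59} = - \frac{27}{59} - \frac{106}{H}$)
$Q{\left(\frac{1}{138 + 27},-213 \right)} + F = \left(- \frac{27}{59} - \frac{106}{\frac{1}{138 + 27}}\right) - 5520 = \left(- \frac{27}{59} - \frac{106}{\frac{1}{165}}\right) - 5520 = \left(- \frac{27}{59} - 106 \frac{1}{\frac{1}{165}}\right) - 5520 = \left(- \frac{27}{59} - 17490\right) - 5520 = - \frac{1031937}{59} - 5520 = - \frac{1357617}{59}$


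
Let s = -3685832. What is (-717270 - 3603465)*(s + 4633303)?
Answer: -4093771111185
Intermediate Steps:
(-717270 - 3603465)*(s + 4633303) = (-717270 - 3603465)*(-3685832 + 4633303) = -4320735*947471 = -4093771111185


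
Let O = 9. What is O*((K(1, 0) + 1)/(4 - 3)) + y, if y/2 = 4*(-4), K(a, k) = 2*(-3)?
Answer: -77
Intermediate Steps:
K(a, k) = -6
y = -32 (y = 2*(4*(-4)) = 2*(-16) = -32)
O*((K(1, 0) + 1)/(4 - 3)) + y = 9*((-6 + 1)/(4 - 3)) - 32 = 9*(-5/1) - 32 = 9*(-5*1) - 32 = 9*(-5) - 32 = -45 - 32 = -77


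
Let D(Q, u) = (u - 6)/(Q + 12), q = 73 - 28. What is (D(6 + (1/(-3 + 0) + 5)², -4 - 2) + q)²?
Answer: 64016001/32041 ≈ 1997.9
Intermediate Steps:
q = 45
D(Q, u) = (-6 + u)/(12 + Q)
(D(6 + (1/(-3 + 0) + 5)², -4 - 2) + q)² = ((-6 + (-4 - 2))/(12 + (6 + (1/(-3 + 0) + 5)²)) + 45)² = ((-6 - 6)/(12 + (6 + (1/(-3) + 5)²)) + 45)² = (-12/(12 + (6 + (-⅓ + 5)²)) + 45)² = (-12/(12 + (6 + (14/3)²)) + 45)² = (-12/(12 + (6 + 196/9)) + 45)² = (-12/(12 + 250/9) + 45)² = (-12/(358/9) + 45)² = ((9/358)*(-12) + 45)² = (-54/179 + 45)² = (8001/179)² = 64016001/32041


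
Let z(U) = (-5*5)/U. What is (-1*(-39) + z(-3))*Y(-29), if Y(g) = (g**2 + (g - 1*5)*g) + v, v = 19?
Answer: 262132/3 ≈ 87377.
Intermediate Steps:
z(U) = -25/U
Y(g) = 19 + g**2 + g*(-5 + g) (Y(g) = (g**2 + (g - 1*5)*g) + 19 = (g**2 + (g - 5)*g) + 19 = (g**2 + (-5 + g)*g) + 19 = (g**2 + g*(-5 + g)) + 19 = 19 + g**2 + g*(-5 + g))
(-1*(-39) + z(-3))*Y(-29) = (-1*(-39) - 25/(-3))*(19 - 5*(-29) + 2*(-29)**2) = (39 - 25*(-1/3))*(19 + 145 + 2*841) = (39 + 25/3)*(19 + 145 + 1682) = (142/3)*1846 = 262132/3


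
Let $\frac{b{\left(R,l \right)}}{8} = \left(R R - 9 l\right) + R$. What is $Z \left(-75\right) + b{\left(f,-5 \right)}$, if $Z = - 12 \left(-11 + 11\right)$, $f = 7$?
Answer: $808$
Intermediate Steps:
$Z = 0$ ($Z = \left(-12\right) 0 = 0$)
$b{\left(R,l \right)} = - 72 l + 8 R + 8 R^{2}$ ($b{\left(R,l \right)} = 8 \left(\left(R R - 9 l\right) + R\right) = 8 \left(\left(R^{2} - 9 l\right) + R\right) = 8 \left(R + R^{2} - 9 l\right) = - 72 l + 8 R + 8 R^{2}$)
$Z \left(-75\right) + b{\left(f,-5 \right)} = 0 \left(-75\right) + \left(\left(-72\right) \left(-5\right) + 8 \cdot 7 + 8 \cdot 7^{2}\right) = 0 + \left(360 + 56 + 8 \cdot 49\right) = 0 + \left(360 + 56 + 392\right) = 0 + 808 = 808$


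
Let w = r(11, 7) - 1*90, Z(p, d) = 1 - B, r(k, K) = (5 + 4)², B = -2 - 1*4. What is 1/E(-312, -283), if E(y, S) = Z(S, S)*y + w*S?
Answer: 1/363 ≈ 0.0027548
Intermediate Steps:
B = -6 (B = -2 - 4 = -6)
r(k, K) = 81 (r(k, K) = 9² = 81)
Z(p, d) = 7 (Z(p, d) = 1 - 1*(-6) = 1 + 6 = 7)
w = -9 (w = 81 - 1*90 = 81 - 90 = -9)
E(y, S) = -9*S + 7*y (E(y, S) = 7*y - 9*S = -9*S + 7*y)
1/E(-312, -283) = 1/(-9*(-283) + 7*(-312)) = 1/(2547 - 2184) = 1/363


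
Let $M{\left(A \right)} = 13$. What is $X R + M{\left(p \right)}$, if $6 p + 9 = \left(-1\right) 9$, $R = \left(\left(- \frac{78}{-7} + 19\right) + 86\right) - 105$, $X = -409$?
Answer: $- \frac{31811}{7} \approx -4544.4$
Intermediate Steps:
$R = \frac{78}{7}$ ($R = \left(\left(\left(-78\right) \left(- \frac{1}{7}\right) + 19\right) + 86\right) - 105 = \left(\left(\frac{78}{7} + 19\right) + 86\right) - 105 = \left(\frac{211}{7} + 86\right) - 105 = \frac{813}{7} - 105 = \frac{78}{7} \approx 11.143$)
$p = -3$ ($p = - \frac{3}{2} + \frac{\left(-1\right) 9}{6} = - \frac{3}{2} + \frac{1}{6} \left(-9\right) = - \frac{3}{2} - \frac{3}{2} = -3$)
$X R + M{\left(p \right)} = \left(-409\right) \frac{78}{7} + 13 = - \frac{31902}{7} + 13 = - \frac{31811}{7}$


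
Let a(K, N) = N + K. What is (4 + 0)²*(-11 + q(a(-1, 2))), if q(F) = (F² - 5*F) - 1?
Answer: -256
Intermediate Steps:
a(K, N) = K + N
q(F) = -1 + F² - 5*F
(4 + 0)²*(-11 + q(a(-1, 2))) = (4 + 0)²*(-11 + (-1 + (-1 + 2)² - 5*(-1 + 2))) = 4²*(-11 + (-1 + 1² - 5*1)) = 16*(-11 + (-1 + 1 - 5)) = 16*(-11 - 5) = 16*(-16) = -256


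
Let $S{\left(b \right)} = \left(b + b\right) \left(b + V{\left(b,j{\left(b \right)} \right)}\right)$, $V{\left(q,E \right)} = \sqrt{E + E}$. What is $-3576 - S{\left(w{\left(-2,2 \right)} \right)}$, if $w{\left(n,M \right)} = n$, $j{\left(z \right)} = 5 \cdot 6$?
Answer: $-3584 + 8 \sqrt{15} \approx -3553.0$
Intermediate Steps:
$j{\left(z \right)} = 30$
$V{\left(q,E \right)} = \sqrt{2} \sqrt{E}$ ($V{\left(q,E \right)} = \sqrt{2 E} = \sqrt{2} \sqrt{E}$)
$S{\left(b \right)} = 2 b \left(b + 2 \sqrt{15}\right)$ ($S{\left(b \right)} = \left(b + b\right) \left(b + \sqrt{2} \sqrt{30}\right) = 2 b \left(b + 2 \sqrt{15}\right)$)
$-3576 - S{\left(w{\left(-2,2 \right)} \right)} = -3576 - 2 \left(-2\right) \left(-2 + 2 \sqrt{15}\right) = -3576 - \left(8 - 8 \sqrt{15}\right) = -3584 + 8 \sqrt{15}$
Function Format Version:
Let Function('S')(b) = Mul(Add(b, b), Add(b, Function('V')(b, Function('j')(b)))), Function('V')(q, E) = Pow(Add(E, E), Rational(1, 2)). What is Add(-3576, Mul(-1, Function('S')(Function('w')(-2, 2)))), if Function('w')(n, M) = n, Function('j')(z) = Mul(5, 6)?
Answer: Add(-3584, Mul(8, Pow(15, Rational(1, 2)))) ≈ -3553.0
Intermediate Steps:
Function('j')(z) = 30
Function('V')(q, E) = Mul(Pow(2, Rational(1, 2)), Pow(E, Rational(1, 2))) (Function('V')(q, E) = Pow(Mul(2, E), Rational(1, 2)) = Mul(Pow(2, Rational(1, 2)), Pow(E, Rational(1, 2))))
Function('S')(b) = Mul(2, b, Add(b, Mul(2, Pow(15, Rational(1, 2))))) (Function('S')(b) = Mul(Add(b, b), Add(b, Mul(Pow(2, Rational(1, 2)), Pow(30, Rational(1, 2))))) = Mul(Mul(2, b), Add(b, Mul(2, Pow(15, Rational(1, 2))))) = Mul(2, b, Add(b, Mul(2, Pow(15, Rational(1, 2))))))
Add(-3576, Mul(-1, Function('S')(Function('w')(-2, 2)))) = Add(-3576, Mul(-1, Mul(2, -2, Add(-2, Mul(2, Pow(15, Rational(1, 2))))))) = Add(-3576, Mul(-1, Add(8, Mul(-8, Pow(15, Rational(1, 2)))))) = Add(-3576, Add(-8, Mul(8, Pow(15, Rational(1, 2))))) = Add(-3584, Mul(8, Pow(15, Rational(1, 2))))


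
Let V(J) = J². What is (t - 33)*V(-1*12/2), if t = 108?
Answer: 2700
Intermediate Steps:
(t - 33)*V(-1*12/2) = (108 - 33)*(-1*12/2)² = 75*(-12*½)² = 75*(-6)² = 75*36 = 2700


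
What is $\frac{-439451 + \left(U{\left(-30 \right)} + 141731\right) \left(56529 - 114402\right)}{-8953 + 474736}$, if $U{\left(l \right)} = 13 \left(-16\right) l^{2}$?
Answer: $\frac{2630987986}{465783} \approx 5648.5$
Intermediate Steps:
$U{\left(l \right)} = - 208 l^{2}$
$\frac{-439451 + \left(U{\left(-30 \right)} + 141731\right) \left(56529 - 114402\right)}{-8953 + 474736} = \frac{-439451 + \left(- 208 \left(-30\right)^{2} + 141731\right) \left(56529 - 114402\right)}{-8953 + 474736} = \frac{-439451 + \left(\left(-208\right) 900 + 141731\right) \left(-57873\right)}{465783} = \left(-439451 + \left(-187200 + 141731\right) \left(-57873\right)\right) \frac{1}{465783} = \left(-439451 - -2631427437\right) \frac{1}{465783} = \left(-439451 + 2631427437\right) \frac{1}{465783} = 2630987986 \cdot \frac{1}{465783} = \frac{2630987986}{465783}$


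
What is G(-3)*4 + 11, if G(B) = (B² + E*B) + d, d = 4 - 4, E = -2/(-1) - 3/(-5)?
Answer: 79/5 ≈ 15.800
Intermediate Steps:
E = 13/5 (E = -2*(-1) - 3*(-⅕) = 2 + ⅗ = 13/5 ≈ 2.6000)
d = 0
G(B) = B² + 13*B/5 (G(B) = (B² + 13*B/5) + 0 = B² + 13*B/5)
G(-3)*4 + 11 = ((⅕)*(-3)*(13 + 5*(-3)))*4 + 11 = ((⅕)*(-3)*(13 - 15))*4 + 11 = ((⅕)*(-3)*(-2))*4 + 11 = (6/5)*4 + 11 = 24/5 + 11 = 79/5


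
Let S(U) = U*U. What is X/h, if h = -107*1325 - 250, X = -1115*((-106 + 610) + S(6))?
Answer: 24084/5681 ≈ 4.2394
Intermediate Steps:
S(U) = U²
X = -602100 (X = -1115*((-106 + 610) + 6²) = -1115*(504 + 36) = -1115*540 = -602100)
h = -142025 (h = -141775 - 250 = -142025)
X/h = -602100/(-142025) = -602100*(-1/142025) = 24084/5681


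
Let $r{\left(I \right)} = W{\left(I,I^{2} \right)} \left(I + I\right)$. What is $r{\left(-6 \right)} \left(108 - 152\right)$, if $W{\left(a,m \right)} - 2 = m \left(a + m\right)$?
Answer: $571296$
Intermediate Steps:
$W{\left(a,m \right)} = 2 + m \left(a + m\right)$
$r{\left(I \right)} = 2 I \left(2 + I^{3} + I^{4}\right)$ ($r{\left(I \right)} = \left(2 + \left(I^{2}\right)^{2} + I I^{2}\right) \left(I + I\right) = \left(2 + I^{4} + I^{3}\right) 2 I = \left(2 + I^{3} + I^{4}\right) 2 I = 2 I \left(2 + I^{3} + I^{4}\right)$)
$r{\left(-6 \right)} \left(108 - 152\right) = 2 \left(-6\right) \left(2 + \left(-6\right)^{3} + \left(-6\right)^{4}\right) \left(108 - 152\right) = 2 \left(-6\right) \left(2 - 216 + 1296\right) \left(-44\right) = 2 \left(-6\right) 1082 \left(-44\right) = \left(-12984\right) \left(-44\right) = 571296$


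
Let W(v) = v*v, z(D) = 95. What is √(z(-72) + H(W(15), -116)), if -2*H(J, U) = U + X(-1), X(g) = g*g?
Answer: √610/2 ≈ 12.349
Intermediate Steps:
X(g) = g²
W(v) = v²
H(J, U) = -½ - U/2 (H(J, U) = -(U + (-1)²)/2 = -(U + 1)/2 = -(1 + U)/2 = -½ - U/2)
√(z(-72) + H(W(15), -116)) = √(95 + (-½ - ½*(-116))) = √(95 + (-½ + 58)) = √(95 + 115/2) = √(305/2) = √610/2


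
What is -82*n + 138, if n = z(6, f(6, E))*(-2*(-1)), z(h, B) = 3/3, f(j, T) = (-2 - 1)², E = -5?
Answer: -26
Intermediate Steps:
f(j, T) = 9 (f(j, T) = (-3)² = 9)
z(h, B) = 1 (z(h, B) = 3*(⅓) = 1)
n = 2 (n = 1*(-2*(-1)) = 1*2 = 2)
-82*n + 138 = -82*2 + 138 = -164 + 138 = -26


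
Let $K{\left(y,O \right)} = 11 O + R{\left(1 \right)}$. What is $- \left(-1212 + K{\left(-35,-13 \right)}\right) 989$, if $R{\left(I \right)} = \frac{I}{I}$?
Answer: $1339106$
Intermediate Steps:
$R{\left(I \right)} = 1$
$K{\left(y,O \right)} = 1 + 11 O$ ($K{\left(y,O \right)} = 11 O + 1 = 1 + 11 O$)
$- \left(-1212 + K{\left(-35,-13 \right)}\right) 989 = - \left(-1212 + \left(1 + 11 \left(-13\right)\right)\right) 989 = - \left(-1212 + \left(1 - 143\right)\right) 989 = - \left(-1212 - 142\right) 989 = - \left(-1354\right) 989 = \left(-1\right) \left(-1339106\right) = 1339106$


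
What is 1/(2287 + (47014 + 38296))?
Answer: 1/87597 ≈ 1.1416e-5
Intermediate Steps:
1/(2287 + (47014 + 38296)) = 1/(2287 + 85310) = 1/87597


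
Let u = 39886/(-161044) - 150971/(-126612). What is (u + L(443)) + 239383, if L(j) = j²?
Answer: 2220650145414497/5097525732 ≈ 4.3563e+5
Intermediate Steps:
u = 4815731873/5097525732 (u = 39886*(-1/161044) - 150971*(-1/126612) = -19943/80522 + 150971/126612 = 4815731873/5097525732 ≈ 0.94472)
(u + L(443)) + 239383 = (4815731873/5097525732 + 443²) + 239383 = (4815731873/5097525732 + 196249) + 239383 = 1000389143111141/5097525732 + 239383 = 2220650145414497/5097525732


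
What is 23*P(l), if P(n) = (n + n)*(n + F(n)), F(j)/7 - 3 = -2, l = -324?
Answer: 4724568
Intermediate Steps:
F(j) = 7 (F(j) = 21 + 7*(-2) = 21 - 14 = 7)
P(n) = 2*n*(7 + n) (P(n) = (n + n)*(n + 7) = (2*n)*(7 + n) = 2*n*(7 + n))
23*P(l) = 23*(2*(-324)*(7 - 324)) = 23*(2*(-324)*(-317)) = 23*205416 = 4724568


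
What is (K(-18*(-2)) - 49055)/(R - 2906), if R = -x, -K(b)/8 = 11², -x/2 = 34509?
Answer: -50023/66112 ≈ -0.75664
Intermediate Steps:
x = -69018 (x = -2*34509 = -69018)
K(b) = -968 (K(b) = -8*11² = -8*121 = -968)
R = 69018 (R = -1*(-69018) = 69018)
(K(-18*(-2)) - 49055)/(R - 2906) = (-968 - 49055)/(69018 - 2906) = -50023/66112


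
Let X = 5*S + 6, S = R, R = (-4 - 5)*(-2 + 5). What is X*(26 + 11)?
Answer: -4773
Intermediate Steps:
R = -27 (R = -9*3 = -27)
S = -27
X = -129 (X = 5*(-27) + 6 = -135 + 6 = -129)
X*(26 + 11) = -129*(26 + 11) = -129*37 = -4773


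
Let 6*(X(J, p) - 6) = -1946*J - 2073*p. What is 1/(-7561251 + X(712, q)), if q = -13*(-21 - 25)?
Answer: -3/23996338 ≈ -1.2502e-7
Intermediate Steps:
q = 598 (q = -13*(-46) = 598)
X(J, p) = 6 - 973*J/3 - 691*p/2 (X(J, p) = 6 + (-1946*J - 2073*p)/6 = 6 + (-2073*p - 1946*J)/6 = 6 + (-973*J/3 - 691*p/2) = 6 - 973*J/3 - 691*p/2)
1/(-7561251 + X(712, q)) = 1/(-7561251 + (6 - 973/3*712 - 691/2*598)) = 1/(-7561251 + (6 - 692776/3 - 206609)) = 1/(-7561251 - 1312585/3) = 1/(-23996338/3) = -3/23996338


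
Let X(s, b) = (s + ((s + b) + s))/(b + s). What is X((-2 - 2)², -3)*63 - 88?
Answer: 1691/13 ≈ 130.08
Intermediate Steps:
X(s, b) = (b + 3*s)/(b + s) (X(s, b) = (s + ((b + s) + s))/(b + s) = (s + (b + 2*s))/(b + s) = (b + 3*s)/(b + s))
X((-2 - 2)², -3)*63 - 88 = ((-3 + 3*(-2 - 2)²)/(-3 + (-2 - 2)²))*63 - 88 = ((-3 + 3*(-4)²)/(-3 + (-4)²))*63 - 88 = ((-3 + 3*16)/(-3 + 16))*63 - 88 = ((-3 + 48)/13)*63 - 88 = ((1/13)*45)*63 - 88 = (45/13)*63 - 88 = 2835/13 - 88 = 1691/13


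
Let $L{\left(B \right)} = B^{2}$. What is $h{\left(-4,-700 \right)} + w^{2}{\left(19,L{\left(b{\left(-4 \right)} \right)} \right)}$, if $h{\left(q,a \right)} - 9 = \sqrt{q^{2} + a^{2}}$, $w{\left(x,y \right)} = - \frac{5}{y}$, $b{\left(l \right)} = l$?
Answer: $\frac{2329}{256} + 4 \sqrt{30626} \approx 709.11$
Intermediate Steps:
$h{\left(q,a \right)} = 9 + \sqrt{a^{2} + q^{2}}$ ($h{\left(q,a \right)} = 9 + \sqrt{q^{2} + a^{2}} = 9 + \sqrt{a^{2} + q^{2}}$)
$h{\left(-4,-700 \right)} + w^{2}{\left(19,L{\left(b{\left(-4 \right)} \right)} \right)} = \left(9 + \sqrt{\left(-700\right)^{2} + \left(-4\right)^{2}}\right) + \left(- \frac{5}{\left(-4\right)^{2}}\right)^{2} = \left(9 + \sqrt{490000 + 16}\right) + \left(- \frac{5}{16}\right)^{2} = \left(9 + \sqrt{490016}\right) + \left(\left(-5\right) \frac{1}{16}\right)^{2} = \left(9 + 4 \sqrt{30626}\right) + \left(- \frac{5}{16}\right)^{2} = \left(9 + 4 \sqrt{30626}\right) + \frac{25}{256} = \frac{2329}{256} + 4 \sqrt{30626}$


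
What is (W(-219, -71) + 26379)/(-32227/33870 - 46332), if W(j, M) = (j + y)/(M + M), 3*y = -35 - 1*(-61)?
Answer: -63438989825/111420091757 ≈ -0.56937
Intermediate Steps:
y = 26/3 (y = (-35 - 1*(-61))/3 = (-35 + 61)/3 = (⅓)*26 = 26/3 ≈ 8.6667)
W(j, M) = (26/3 + j)/(2*M) (W(j, M) = (j + 26/3)/(M + M) = (26/3 + j)/((2*M)) = (26/3 + j)*(1/(2*M)) = (26/3 + j)/(2*M))
(W(-219, -71) + 26379)/(-32227/33870 - 46332) = ((⅙)*(26 + 3*(-219))/(-71) + 26379)/(-32227/33870 - 46332) = ((⅙)*(-1/71)*(26 - 657) + 26379)/(-32227*1/33870 - 46332) = ((⅙)*(-1/71)*(-631) + 26379)/(-32227/33870 - 46332) = (631/426 + 26379)/(-1569297067/33870) = (11238085/426)*(-33870/1569297067) = -63438989825/111420091757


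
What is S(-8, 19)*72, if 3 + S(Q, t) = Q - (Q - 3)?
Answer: 0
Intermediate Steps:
S(Q, t) = 0 (S(Q, t) = -3 + (Q - (Q - 3)) = -3 + (Q - (-3 + Q)) = -3 + (Q + (3 - Q)) = -3 + 3 = 0)
S(-8, 19)*72 = 0*72 = 0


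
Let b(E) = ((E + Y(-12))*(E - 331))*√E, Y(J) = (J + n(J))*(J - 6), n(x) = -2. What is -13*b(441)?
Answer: -20810790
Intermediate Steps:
Y(J) = (-6 + J)*(-2 + J) (Y(J) = (J - 2)*(J - 6) = (-2 + J)*(-6 + J) = (-6 + J)*(-2 + J))
b(E) = √E*(-331 + E)*(252 + E) (b(E) = ((E + (12 + (-12)² - 8*(-12)))*(E - 331))*√E = ((E + (12 + 144 + 96))*(-331 + E))*√E = ((E + 252)*(-331 + E))*√E = ((252 + E)*(-331 + E))*√E = ((-331 + E)*(252 + E))*√E = √E*(-331 + E)*(252 + E))
-13*b(441) = -13*√441*(-83412 + 441² - 79*441) = -273*(-83412 + 194481 - 34839) = -273*76230 = -13*1600830 = -20810790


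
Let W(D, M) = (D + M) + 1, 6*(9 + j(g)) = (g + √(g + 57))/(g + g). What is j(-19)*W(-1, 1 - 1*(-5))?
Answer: -107/2 - √38/38 ≈ -53.662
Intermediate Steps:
j(g) = -9 + (g + √(57 + g))/(12*g) (j(g) = -9 + ((g + √(g + 57))/(g + g))/6 = -9 + ((g + √(57 + g))/((2*g)))/6 = -9 + ((g + √(57 + g))*(1/(2*g)))/6 = -9 + ((g + √(57 + g))/(2*g))/6 = -9 + (g + √(57 + g))/(12*g))
W(D, M) = 1 + D + M
j(-19)*W(-1, 1 - 1*(-5)) = ((1/12)*(√(57 - 19) - 107*(-19))/(-19))*(1 - 1 + (1 - 1*(-5))) = ((1/12)*(-1/19)*(√38 + 2033))*(1 - 1 + (1 + 5)) = ((1/12)*(-1/19)*(2033 + √38))*(1 - 1 + 6) = (-107/12 - √38/228)*6 = -107/2 - √38/38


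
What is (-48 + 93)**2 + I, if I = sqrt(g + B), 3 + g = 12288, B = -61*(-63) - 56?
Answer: 2025 + 14*sqrt(82) ≈ 2151.8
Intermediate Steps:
B = 3787 (B = 3843 - 56 = 3787)
g = 12285 (g = -3 + 12288 = 12285)
I = 14*sqrt(82) (I = sqrt(12285 + 3787) = sqrt(16072) = 14*sqrt(82) ≈ 126.78)
(-48 + 93)**2 + I = (-48 + 93)**2 + 14*sqrt(82) = 45**2 + 14*sqrt(82) = 2025 + 14*sqrt(82)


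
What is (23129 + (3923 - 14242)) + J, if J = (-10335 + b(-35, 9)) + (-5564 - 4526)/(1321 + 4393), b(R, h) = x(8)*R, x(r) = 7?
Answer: 6366065/2857 ≈ 2228.2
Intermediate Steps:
b(R, h) = 7*R
J = -30232105/2857 (J = (-10335 + 7*(-35)) + (-5564 - 4526)/(1321 + 4393) = (-10335 - 245) - 10090/5714 = -10580 - 10090*1/5714 = -10580 - 5045/2857 = -30232105/2857 ≈ -10582.)
(23129 + (3923 - 14242)) + J = (23129 + (3923 - 14242)) - 30232105/2857 = (23129 - 10319) - 30232105/2857 = 12810 - 30232105/2857 = 6366065/2857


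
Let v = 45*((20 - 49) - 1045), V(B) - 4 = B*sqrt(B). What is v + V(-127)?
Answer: -48326 - 127*I*sqrt(127) ≈ -48326.0 - 1431.2*I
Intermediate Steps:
V(B) = 4 + B**(3/2) (V(B) = 4 + B*sqrt(B) = 4 + B**(3/2))
v = -48330 (v = 45*(-29 - 1045) = 45*(-1074) = -48330)
v + V(-127) = -48330 + (4 + (-127)**(3/2)) = -48330 + (4 - 127*I*sqrt(127)) = -48326 - 127*I*sqrt(127)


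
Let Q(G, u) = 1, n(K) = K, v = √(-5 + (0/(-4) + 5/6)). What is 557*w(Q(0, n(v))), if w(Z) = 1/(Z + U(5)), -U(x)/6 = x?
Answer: -557/29 ≈ -19.207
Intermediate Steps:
U(x) = -6*x
v = 5*I*√6/6 (v = √(-5 + (0*(-¼) + 5*(⅙))) = √(-5 + (0 + ⅚)) = √(-5 + ⅚) = √(-25/6) = 5*I*√6/6 ≈ 2.0412*I)
w(Z) = 1/(-30 + Z) (w(Z) = 1/(Z - 6*5) = 1/(Z - 30) = 1/(-30 + Z))
557*w(Q(0, n(v))) = 557/(-30 + 1) = 557/(-29) = 557*(-1/29) = -557/29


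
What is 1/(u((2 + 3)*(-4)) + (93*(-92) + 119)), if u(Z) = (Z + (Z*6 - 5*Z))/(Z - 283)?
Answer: -303/2556371 ≈ -0.00011853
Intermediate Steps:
u(Z) = 2*Z/(-283 + Z) (u(Z) = (Z + (6*Z - 5*Z))/(-283 + Z) = (Z + Z)/(-283 + Z) = (2*Z)/(-283 + Z) = 2*Z/(-283 + Z))
1/(u((2 + 3)*(-4)) + (93*(-92) + 119)) = 1/(2*((2 + 3)*(-4))/(-283 + (2 + 3)*(-4)) + (93*(-92) + 119)) = 1/(2*(5*(-4))/(-283 + 5*(-4)) + (-8556 + 119)) = 1/(2*(-20)/(-283 - 20) - 8437) = 1/(2*(-20)/(-303) - 8437) = 1/(2*(-20)*(-1/303) - 8437) = 1/(40/303 - 8437) = 1/(-2556371/303) = -303/2556371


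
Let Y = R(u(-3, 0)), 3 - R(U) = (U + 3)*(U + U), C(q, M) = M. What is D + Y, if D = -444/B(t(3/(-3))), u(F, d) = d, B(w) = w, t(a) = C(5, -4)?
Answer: 114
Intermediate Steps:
t(a) = -4
R(U) = 3 - 2*U*(3 + U) (R(U) = 3 - (U + 3)*(U + U) = 3 - (3 + U)*2*U = 3 - 2*U*(3 + U))
Y = 3 (Y = 3 - 6*0 - 2*0² = 3 + 0 - 2*0 = 3 + 0 + 0 = 3)
D = 111 (D = -444/(-4) = -444*(-¼) = 111)
D + Y = 111 + 3 = 114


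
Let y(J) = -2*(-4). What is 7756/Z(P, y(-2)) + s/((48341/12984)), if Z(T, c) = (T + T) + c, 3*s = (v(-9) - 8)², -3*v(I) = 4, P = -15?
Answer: -1649872910/4785759 ≈ -344.75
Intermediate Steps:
y(J) = 8
v(I) = -4/3 (v(I) = -⅓*4 = -4/3)
s = 784/27 (s = (-4/3 - 8)²/3 = (-28/3)²/3 = (⅓)*(784/9) = 784/27 ≈ 29.037)
Z(T, c) = c + 2*T (Z(T, c) = 2*T + c = c + 2*T)
7756/Z(P, y(-2)) + s/((48341/12984)) = 7756/(8 + 2*(-15)) + 784/(27*((48341/12984))) = 7756/(8 - 30) + 784/(27*((48341*(1/12984)))) = 7756/(-22) + 784/(27*(48341/12984)) = 7756*(-1/22) + (784/27)*(12984/48341) = -3878/11 + 3393152/435069 = -1649872910/4785759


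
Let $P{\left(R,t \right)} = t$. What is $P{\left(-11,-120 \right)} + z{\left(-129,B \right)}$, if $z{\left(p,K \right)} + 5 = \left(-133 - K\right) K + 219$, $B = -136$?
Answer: $-314$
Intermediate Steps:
$z{\left(p,K \right)} = 214 + K \left(-133 - K\right)$ ($z{\left(p,K \right)} = -5 + \left(\left(-133 - K\right) K + 219\right) = -5 + \left(K \left(-133 - K\right) + 219\right) = -5 + \left(219 + K \left(-133 - K\right)\right) = 214 + K \left(-133 - K\right)$)
$P{\left(-11,-120 \right)} + z{\left(-129,B \right)} = -120 - 194 = -314$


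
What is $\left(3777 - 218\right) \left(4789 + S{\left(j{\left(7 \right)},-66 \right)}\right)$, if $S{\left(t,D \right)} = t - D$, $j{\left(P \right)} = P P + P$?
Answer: $17478249$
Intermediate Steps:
$j{\left(P \right)} = P + P^{2}$ ($j{\left(P \right)} = P^{2} + P = P + P^{2}$)
$\left(3777 - 218\right) \left(4789 + S{\left(j{\left(7 \right)},-66 \right)}\right) = \left(3777 - 218\right) \left(4789 + \left(7 \left(1 + 7\right) - -66\right)\right) = 3559 \left(4789 + \left(7 \cdot 8 + 66\right)\right) = 3559 \left(4789 + \left(56 + 66\right)\right) = 3559 \left(4789 + 122\right) = 3559 \cdot 4911 = 17478249$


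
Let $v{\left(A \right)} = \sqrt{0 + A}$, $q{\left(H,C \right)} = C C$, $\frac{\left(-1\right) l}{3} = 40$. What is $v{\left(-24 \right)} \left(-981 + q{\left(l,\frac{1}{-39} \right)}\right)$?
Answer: $- \frac{2984200 i \sqrt{6}}{1521} \approx - 4805.9 i$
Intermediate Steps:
$l = -120$ ($l = \left(-3\right) 40 = -120$)
$q{\left(H,C \right)} = C^{2}$
$v{\left(A \right)} = \sqrt{A}$
$v{\left(-24 \right)} \left(-981 + q{\left(l,\frac{1}{-39} \right)}\right) = \sqrt{-24} \left(-981 + \left(\frac{1}{-39}\right)^{2}\right) = 2 i \sqrt{6} \left(-981 + \left(- \frac{1}{39}\right)^{2}\right) = 2 i \sqrt{6} \left(-981 + \frac{1}{1521}\right) = 2 i \sqrt{6} \left(- \frac{1492100}{1521}\right) = - \frac{2984200 i \sqrt{6}}{1521}$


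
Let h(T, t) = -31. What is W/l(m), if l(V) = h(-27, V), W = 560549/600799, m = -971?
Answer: -560549/18624769 ≈ -0.030097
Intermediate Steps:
W = 560549/600799 (W = 560549*(1/600799) = 560549/600799 ≈ 0.93301)
l(V) = -31
W/l(m) = (560549/600799)/(-31) = (560549/600799)*(-1/31) = -560549/18624769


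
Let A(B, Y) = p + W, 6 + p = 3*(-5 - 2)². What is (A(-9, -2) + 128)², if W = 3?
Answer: 73984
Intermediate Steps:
p = 141 (p = -6 + 3*(-5 - 2)² = -6 + 3*(-7)² = -6 + 3*49 = -6 + 147 = 141)
A(B, Y) = 144 (A(B, Y) = 141 + 3 = 144)
(A(-9, -2) + 128)² = (144 + 128)² = 272² = 73984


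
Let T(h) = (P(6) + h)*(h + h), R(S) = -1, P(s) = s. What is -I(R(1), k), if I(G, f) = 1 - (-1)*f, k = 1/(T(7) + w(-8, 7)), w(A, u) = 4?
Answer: -187/186 ≈ -1.0054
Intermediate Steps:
T(h) = 2*h*(6 + h) (T(h) = (6 + h)*(h + h) = (6 + h)*(2*h) = 2*h*(6 + h))
k = 1/186 (k = 1/(2*7*(6 + 7) + 4) = 1/(2*7*13 + 4) = 1/(182 + 4) = 1/186 ≈ 0.0053763)
I(G, f) = 1 + f
-I(R(1), k) = -(1 + 1/186) = -1*187/186 = -187/186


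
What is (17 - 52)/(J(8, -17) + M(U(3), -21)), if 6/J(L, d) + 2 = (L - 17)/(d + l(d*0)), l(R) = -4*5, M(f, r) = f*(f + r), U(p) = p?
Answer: 2275/3732 ≈ 0.60959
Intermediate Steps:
l(R) = -20
J(L, d) = 6/(-2 + (-17 + L)/(-20 + d)) (J(L, d) = 6/(-2 + (L - 17)/(d - 20)) = 6/(-2 + (-17 + L)/(-20 + d)))
(17 - 52)/(J(8, -17) + M(U(3), -21)) = (17 - 52)/(6*(-20 - 17)/(23 + 8 - 2*(-17)) + 3*(3 - 21)) = -35/(6*(-37)/(23 + 8 + 34) + 3*(-18)) = -35/(6*(-37)/65 - 54) = -35/(6*(1/65)*(-37) - 54) = -35/(-222/65 - 54) = -35/(-3732/65) = -35*(-65/3732) = 2275/3732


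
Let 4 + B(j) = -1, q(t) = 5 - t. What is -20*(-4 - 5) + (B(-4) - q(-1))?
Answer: 169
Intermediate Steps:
B(j) = -5 (B(j) = -4 - 1 = -5)
-20*(-4 - 5) + (B(-4) - q(-1)) = -20*(-4 - 5) + (-5 - (5 - 1*(-1))) = -20*(-9) + (-5 - (5 + 1)) = -4*(-45) + (-5 - 1*6) = 180 + (-5 - 6) = 180 - 11 = 169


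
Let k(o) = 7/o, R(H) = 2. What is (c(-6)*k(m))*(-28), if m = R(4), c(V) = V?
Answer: 588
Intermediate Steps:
m = 2
(c(-6)*k(m))*(-28) = -42/2*(-28) = -6*7/2*(-28) = -21*(-28) = 588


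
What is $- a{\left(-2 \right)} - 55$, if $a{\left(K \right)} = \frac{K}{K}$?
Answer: $-56$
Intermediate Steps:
$a{\left(K \right)} = 1$
$- a{\left(-2 \right)} - 55 = \left(-1\right) 1 - 55 = -1 - 55 = -56$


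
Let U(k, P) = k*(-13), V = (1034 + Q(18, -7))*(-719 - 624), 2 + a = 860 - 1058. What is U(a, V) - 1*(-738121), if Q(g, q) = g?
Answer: 740721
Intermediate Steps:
a = -200 (a = -2 + (860 - 1058) = -2 - 198 = -200)
V = -1412836 (V = (1034 + 18)*(-719 - 624) = 1052*(-1343) = -1412836)
U(k, P) = -13*k
U(a, V) - 1*(-738121) = -13*(-200) - 1*(-738121) = 2600 + 738121 = 740721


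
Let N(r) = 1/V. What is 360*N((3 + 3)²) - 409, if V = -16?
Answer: -863/2 ≈ -431.50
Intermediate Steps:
N(r) = -1/16 (N(r) = 1/(-16) = -1/16)
360*N((3 + 3)²) - 409 = 360*(-1/16) - 409 = -45/2 - 409 = -863/2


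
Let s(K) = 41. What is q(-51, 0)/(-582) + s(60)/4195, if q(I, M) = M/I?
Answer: 41/4195 ≈ 0.0097735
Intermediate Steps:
q(-51, 0)/(-582) + s(60)/4195 = (0/(-51))/(-582) + 41/4195 = (0*(-1/51))*(-1/582) + 41*(1/4195) = 0*(-1/582) + 41/4195 = 0 + 41/4195 = 41/4195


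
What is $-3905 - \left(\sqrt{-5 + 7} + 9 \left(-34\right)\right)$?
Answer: $-3599 - \sqrt{2} \approx -3600.4$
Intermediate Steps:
$-3905 - \left(\sqrt{-5 + 7} + 9 \left(-34\right)\right) = -3905 - \left(\sqrt{2} - 306\right) = -3905 - \left(-306 + \sqrt{2}\right) = -3905 + \left(306 - \sqrt{2}\right) = -3599 - \sqrt{2}$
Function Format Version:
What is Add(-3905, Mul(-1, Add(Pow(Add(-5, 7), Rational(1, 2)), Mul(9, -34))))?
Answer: Add(-3599, Mul(-1, Pow(2, Rational(1, 2)))) ≈ -3600.4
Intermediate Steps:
Add(-3905, Mul(-1, Add(Pow(Add(-5, 7), Rational(1, 2)), Mul(9, -34)))) = Add(-3905, Mul(-1, Add(Pow(2, Rational(1, 2)), -306))) = Add(-3905, Mul(-1, Add(-306, Pow(2, Rational(1, 2))))) = Add(-3905, Add(306, Mul(-1, Pow(2, Rational(1, 2))))) = Add(-3599, Mul(-1, Pow(2, Rational(1, 2))))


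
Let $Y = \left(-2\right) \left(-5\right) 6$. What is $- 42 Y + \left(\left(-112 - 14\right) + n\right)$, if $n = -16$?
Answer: $-2662$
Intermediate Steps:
$Y = 60$ ($Y = 10 \cdot 6 = 60$)
$- 42 Y + \left(\left(-112 - 14\right) + n\right) = \left(-42\right) 60 - 142 = -2520 - 142 = -2662$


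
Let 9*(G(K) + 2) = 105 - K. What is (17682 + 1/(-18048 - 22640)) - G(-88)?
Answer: 6467886535/366192 ≈ 17663.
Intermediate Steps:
G(K) = 29/3 - K/9 (G(K) = -2 + (105 - K)/9 = -2 + (35/3 - K/9) = 29/3 - K/9)
(17682 + 1/(-18048 - 22640)) - G(-88) = (17682 + 1/(-18048 - 22640)) - (29/3 - ⅑*(-88)) = (17682 + 1/(-40688)) - (29/3 + 88/9) = (17682 - 1/40688) - 1*175/9 = 719445215/40688 - 175/9 = 6467886535/366192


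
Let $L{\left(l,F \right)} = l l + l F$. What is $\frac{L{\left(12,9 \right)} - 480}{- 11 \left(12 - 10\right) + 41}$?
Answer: $-12$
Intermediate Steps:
$L{\left(l,F \right)} = l^{2} + F l$
$\frac{L{\left(12,9 \right)} - 480}{- 11 \left(12 - 10\right) + 41} = \frac{12 \left(9 + 12\right) - 480}{- 11 \left(12 - 10\right) + 41} = \frac{12 \cdot 21 - 480}{- 11 \cdot 2 + 41} = \frac{252 - 480}{\left(-1\right) 22 + 41} = - \frac{228}{-22 + 41} = - \frac{228}{19} = \left(-228\right) \frac{1}{19} = -12$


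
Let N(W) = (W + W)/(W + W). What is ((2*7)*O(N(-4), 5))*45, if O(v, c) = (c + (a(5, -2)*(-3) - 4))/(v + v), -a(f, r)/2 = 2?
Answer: 4095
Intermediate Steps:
a(f, r) = -4 (a(f, r) = -2*2 = -4)
N(W) = 1 (N(W) = (2*W)/((2*W)) = (2*W)*(1/(2*W)) = 1)
O(v, c) = (8 + c)/(2*v) (O(v, c) = (c + (-4*(-3) - 4))/(v + v) = (c + (12 - 4))/((2*v)) = (c + 8)*(1/(2*v)) = (8 + c)*(1/(2*v)) = (8 + c)/(2*v))
((2*7)*O(N(-4), 5))*45 = ((2*7)*((1/2)*(8 + 5)/1))*45 = (14*((1/2)*1*13))*45 = (14*(13/2))*45 = 91*45 = 4095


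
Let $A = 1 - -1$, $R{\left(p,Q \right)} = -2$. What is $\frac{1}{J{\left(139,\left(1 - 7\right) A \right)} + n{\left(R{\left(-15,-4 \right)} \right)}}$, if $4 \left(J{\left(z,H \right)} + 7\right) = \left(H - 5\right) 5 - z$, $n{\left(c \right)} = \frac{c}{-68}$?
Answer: $- \frac{34}{2141} \approx -0.01588$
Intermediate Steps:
$A = 2$ ($A = 1 + 1 = 2$)
$n{\left(c \right)} = - \frac{c}{68}$ ($n{\left(c \right)} = c \left(- \frac{1}{68}\right) = - \frac{c}{68}$)
$J{\left(z,H \right)} = - \frac{53}{4} - \frac{z}{4} + \frac{5 H}{4}$ ($J{\left(z,H \right)} = -7 + \frac{\left(H - 5\right) 5 - z}{4} = -7 + \frac{\left(-5 + H\right) 5 - z}{4} = -7 + \frac{\left(-25 + 5 H\right) - z}{4} = -7 + \frac{-25 - z + 5 H}{4} = -7 - \left(\frac{25}{4} - \frac{5 H}{4} + \frac{z}{4}\right) = - \frac{53}{4} - \frac{z}{4} + \frac{5 H}{4}$)
$\frac{1}{J{\left(139,\left(1 - 7\right) A \right)} + n{\left(R{\left(-15,-4 \right)} \right)}} = \frac{1}{\left(- \frac{53}{4} - \frac{139}{4} + \frac{5 \left(1 - 7\right) 2}{4}\right) - - \frac{1}{34}} = \frac{1}{\left(- \frac{53}{4} - \frac{139}{4} + \frac{5 \left(\left(-6\right) 2\right)}{4}\right) + \frac{1}{34}} = \frac{1}{\left(- \frac{53}{4} - \frac{139}{4} + \frac{5}{4} \left(-12\right)\right) + \frac{1}{34}} = \frac{1}{\left(- \frac{53}{4} - \frac{139}{4} - 15\right) + \frac{1}{34}} = \frac{1}{-63 + \frac{1}{34}} = \frac{1}{- \frac{2141}{34}} = - \frac{34}{2141}$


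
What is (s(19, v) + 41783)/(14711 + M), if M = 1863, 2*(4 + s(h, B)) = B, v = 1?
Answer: 83559/33148 ≈ 2.5208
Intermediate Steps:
s(h, B) = -4 + B/2
(s(19, v) + 41783)/(14711 + M) = ((-4 + (1/2)*1) + 41783)/(14711 + 1863) = ((-4 + 1/2) + 41783)/16574 = (-7/2 + 41783)*(1/16574) = (83559/2)*(1/16574) = 83559/33148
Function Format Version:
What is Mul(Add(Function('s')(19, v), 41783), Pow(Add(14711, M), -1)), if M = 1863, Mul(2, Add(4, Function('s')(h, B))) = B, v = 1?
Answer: Rational(83559, 33148) ≈ 2.5208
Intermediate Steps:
Function('s')(h, B) = Add(-4, Mul(Rational(1, 2), B))
Mul(Add(Function('s')(19, v), 41783), Pow(Add(14711, M), -1)) = Mul(Add(Add(-4, Mul(Rational(1, 2), 1)), 41783), Pow(Add(14711, 1863), -1)) = Mul(Add(Add(-4, Rational(1, 2)), 41783), Pow(16574, -1)) = Mul(Add(Rational(-7, 2), 41783), Rational(1, 16574)) = Mul(Rational(83559, 2), Rational(1, 16574)) = Rational(83559, 33148)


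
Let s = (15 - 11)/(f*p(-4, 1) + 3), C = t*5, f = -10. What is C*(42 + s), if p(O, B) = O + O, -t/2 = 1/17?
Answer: -34900/1411 ≈ -24.734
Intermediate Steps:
t = -2/17 ≈ -0.11765
p(O, B) = 2*O
C = -10/17 (C = -2/17*5 = -10/17 ≈ -0.58823)
s = 4/83 (s = (15 - 11)/(-20*(-4) + 3) = 4/(-10*(-8) + 3) = 4/(80 + 3) = 4/83 ≈ 0.048193)
C*(42 + s) = -10*(42 + 4/83)/17 = -10/17*3490/83 = -34900/1411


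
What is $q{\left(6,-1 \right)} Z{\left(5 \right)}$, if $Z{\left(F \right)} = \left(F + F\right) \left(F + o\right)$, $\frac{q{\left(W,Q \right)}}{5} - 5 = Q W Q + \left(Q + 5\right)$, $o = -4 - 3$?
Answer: $-1500$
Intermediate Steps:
$o = -7$ ($o = -4 - 3 = -7$)
$q{\left(W,Q \right)} = 50 + 5 Q + 5 W Q^{2}$ ($q{\left(W,Q \right)} = 25 + 5 \left(Q W Q + \left(Q + 5\right)\right) = 25 + 5 \left(W Q^{2} + \left(5 + Q\right)\right) = 25 + 5 \left(5 + Q + W Q^{2}\right) = 25 + \left(25 + 5 Q + 5 W Q^{2}\right) = 50 + 5 Q + 5 W Q^{2}$)
$Z{\left(F \right)} = 2 F \left(-7 + F\right)$ ($Z{\left(F \right)} = \left(F + F\right) \left(F - 7\right) = 2 F \left(-7 + F\right)$)
$q{\left(6,-1 \right)} Z{\left(5 \right)} = \left(50 + 5 \left(-1\right) + 5 \cdot 6 \left(-1\right)^{2}\right) 2 \cdot 5 \left(-7 + 5\right) = \left(50 - 5 + 5 \cdot 6 \cdot 1\right) 2 \cdot 5 \left(-2\right) = \left(50 - 5 + 30\right) \left(-20\right) = 75 \left(-20\right) = -1500$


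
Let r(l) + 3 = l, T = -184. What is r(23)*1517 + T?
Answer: 30156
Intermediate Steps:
r(l) = -3 + l
r(23)*1517 + T = (-3 + 23)*1517 - 184 = 20*1517 - 184 = 30340 - 184 = 30156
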